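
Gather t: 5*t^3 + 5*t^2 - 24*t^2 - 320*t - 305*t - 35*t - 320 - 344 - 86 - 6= 5*t^3 - 19*t^2 - 660*t - 756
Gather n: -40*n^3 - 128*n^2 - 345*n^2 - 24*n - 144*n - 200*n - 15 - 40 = -40*n^3 - 473*n^2 - 368*n - 55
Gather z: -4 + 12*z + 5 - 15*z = 1 - 3*z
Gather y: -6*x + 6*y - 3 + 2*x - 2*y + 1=-4*x + 4*y - 2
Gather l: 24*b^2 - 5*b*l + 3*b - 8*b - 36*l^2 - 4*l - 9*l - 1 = 24*b^2 - 5*b - 36*l^2 + l*(-5*b - 13) - 1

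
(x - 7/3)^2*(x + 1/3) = x^3 - 13*x^2/3 + 35*x/9 + 49/27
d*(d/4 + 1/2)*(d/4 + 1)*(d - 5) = d^4/16 + d^3/16 - 11*d^2/8 - 5*d/2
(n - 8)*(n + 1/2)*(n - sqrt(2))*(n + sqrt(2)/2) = n^4 - 15*n^3/2 - sqrt(2)*n^3/2 - 5*n^2 + 15*sqrt(2)*n^2/4 + 2*sqrt(2)*n + 15*n/2 + 4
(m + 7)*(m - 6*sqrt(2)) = m^2 - 6*sqrt(2)*m + 7*m - 42*sqrt(2)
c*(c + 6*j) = c^2 + 6*c*j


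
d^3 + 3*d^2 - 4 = (d - 1)*(d + 2)^2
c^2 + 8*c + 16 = (c + 4)^2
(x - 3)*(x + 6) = x^2 + 3*x - 18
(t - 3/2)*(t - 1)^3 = t^4 - 9*t^3/2 + 15*t^2/2 - 11*t/2 + 3/2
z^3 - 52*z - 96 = (z - 8)*(z + 2)*(z + 6)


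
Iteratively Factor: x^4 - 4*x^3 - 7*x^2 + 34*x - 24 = (x - 2)*(x^3 - 2*x^2 - 11*x + 12) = (x - 2)*(x - 1)*(x^2 - x - 12) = (x - 4)*(x - 2)*(x - 1)*(x + 3)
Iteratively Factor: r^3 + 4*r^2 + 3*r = (r + 3)*(r^2 + r) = (r + 1)*(r + 3)*(r)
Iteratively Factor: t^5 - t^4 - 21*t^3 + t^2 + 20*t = (t + 1)*(t^4 - 2*t^3 - 19*t^2 + 20*t) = (t - 1)*(t + 1)*(t^3 - t^2 - 20*t) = t*(t - 1)*(t + 1)*(t^2 - t - 20) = t*(t - 1)*(t + 1)*(t + 4)*(t - 5)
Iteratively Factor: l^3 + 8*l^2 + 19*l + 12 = (l + 1)*(l^2 + 7*l + 12) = (l + 1)*(l + 3)*(l + 4)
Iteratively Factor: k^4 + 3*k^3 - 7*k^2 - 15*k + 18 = (k - 2)*(k^3 + 5*k^2 + 3*k - 9) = (k - 2)*(k + 3)*(k^2 + 2*k - 3) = (k - 2)*(k - 1)*(k + 3)*(k + 3)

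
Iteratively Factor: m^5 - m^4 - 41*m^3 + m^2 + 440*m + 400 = (m - 5)*(m^4 + 4*m^3 - 21*m^2 - 104*m - 80) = (m - 5)*(m + 4)*(m^3 - 21*m - 20) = (m - 5)^2*(m + 4)*(m^2 + 5*m + 4) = (m - 5)^2*(m + 1)*(m + 4)*(m + 4)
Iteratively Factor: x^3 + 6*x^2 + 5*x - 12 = (x + 3)*(x^2 + 3*x - 4) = (x - 1)*(x + 3)*(x + 4)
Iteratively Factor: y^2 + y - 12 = (y + 4)*(y - 3)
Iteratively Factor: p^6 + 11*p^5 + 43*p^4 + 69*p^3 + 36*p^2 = (p + 3)*(p^5 + 8*p^4 + 19*p^3 + 12*p^2) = (p + 3)^2*(p^4 + 5*p^3 + 4*p^2) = (p + 3)^2*(p + 4)*(p^3 + p^2) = p*(p + 3)^2*(p + 4)*(p^2 + p) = p*(p + 1)*(p + 3)^2*(p + 4)*(p)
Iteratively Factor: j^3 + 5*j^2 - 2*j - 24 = (j + 4)*(j^2 + j - 6) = (j - 2)*(j + 4)*(j + 3)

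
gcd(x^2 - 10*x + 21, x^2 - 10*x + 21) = x^2 - 10*x + 21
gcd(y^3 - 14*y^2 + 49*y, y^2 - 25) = 1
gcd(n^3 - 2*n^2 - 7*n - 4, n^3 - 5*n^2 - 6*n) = n + 1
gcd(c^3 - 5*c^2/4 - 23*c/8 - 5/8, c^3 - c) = c + 1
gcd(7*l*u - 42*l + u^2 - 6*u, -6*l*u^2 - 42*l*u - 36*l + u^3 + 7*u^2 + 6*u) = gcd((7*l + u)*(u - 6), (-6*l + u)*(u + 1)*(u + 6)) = 1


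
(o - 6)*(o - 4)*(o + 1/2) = o^3 - 19*o^2/2 + 19*o + 12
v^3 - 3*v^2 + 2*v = v*(v - 2)*(v - 1)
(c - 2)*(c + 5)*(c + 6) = c^3 + 9*c^2 + 8*c - 60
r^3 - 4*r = r*(r - 2)*(r + 2)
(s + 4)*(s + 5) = s^2 + 9*s + 20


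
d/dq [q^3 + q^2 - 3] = q*(3*q + 2)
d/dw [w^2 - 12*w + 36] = 2*w - 12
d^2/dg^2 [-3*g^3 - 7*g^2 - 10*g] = -18*g - 14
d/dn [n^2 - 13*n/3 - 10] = 2*n - 13/3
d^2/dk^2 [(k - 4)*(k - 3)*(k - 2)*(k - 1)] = 12*k^2 - 60*k + 70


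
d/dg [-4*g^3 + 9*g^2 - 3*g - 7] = -12*g^2 + 18*g - 3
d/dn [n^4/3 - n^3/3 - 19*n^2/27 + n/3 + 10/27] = 4*n^3/3 - n^2 - 38*n/27 + 1/3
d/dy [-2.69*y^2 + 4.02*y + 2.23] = 4.02 - 5.38*y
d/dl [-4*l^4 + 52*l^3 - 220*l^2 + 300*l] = -16*l^3 + 156*l^2 - 440*l + 300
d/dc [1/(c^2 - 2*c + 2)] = 2*(1 - c)/(c^2 - 2*c + 2)^2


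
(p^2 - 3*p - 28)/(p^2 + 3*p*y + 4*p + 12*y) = (p - 7)/(p + 3*y)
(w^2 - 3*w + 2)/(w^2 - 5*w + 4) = (w - 2)/(w - 4)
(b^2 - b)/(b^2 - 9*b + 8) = b/(b - 8)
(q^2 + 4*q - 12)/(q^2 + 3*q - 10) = (q + 6)/(q + 5)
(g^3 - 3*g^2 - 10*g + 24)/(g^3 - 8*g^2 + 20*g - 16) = (g + 3)/(g - 2)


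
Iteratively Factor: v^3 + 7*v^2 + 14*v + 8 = (v + 1)*(v^2 + 6*v + 8) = (v + 1)*(v + 2)*(v + 4)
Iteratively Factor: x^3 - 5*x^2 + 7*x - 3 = (x - 3)*(x^2 - 2*x + 1) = (x - 3)*(x - 1)*(x - 1)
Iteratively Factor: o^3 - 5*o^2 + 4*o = (o)*(o^2 - 5*o + 4) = o*(o - 1)*(o - 4)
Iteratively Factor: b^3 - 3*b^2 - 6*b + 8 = (b - 1)*(b^2 - 2*b - 8) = (b - 4)*(b - 1)*(b + 2)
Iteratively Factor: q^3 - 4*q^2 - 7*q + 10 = (q - 1)*(q^2 - 3*q - 10) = (q - 1)*(q + 2)*(q - 5)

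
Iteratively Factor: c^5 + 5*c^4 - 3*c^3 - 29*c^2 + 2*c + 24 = (c - 1)*(c^4 + 6*c^3 + 3*c^2 - 26*c - 24) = (c - 1)*(c + 1)*(c^3 + 5*c^2 - 2*c - 24) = (c - 2)*(c - 1)*(c + 1)*(c^2 + 7*c + 12) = (c - 2)*(c - 1)*(c + 1)*(c + 4)*(c + 3)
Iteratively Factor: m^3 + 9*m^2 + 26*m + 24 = (m + 2)*(m^2 + 7*m + 12) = (m + 2)*(m + 3)*(m + 4)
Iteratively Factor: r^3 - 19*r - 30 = (r + 2)*(r^2 - 2*r - 15) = (r - 5)*(r + 2)*(r + 3)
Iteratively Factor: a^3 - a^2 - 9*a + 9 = (a - 1)*(a^2 - 9) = (a - 1)*(a + 3)*(a - 3)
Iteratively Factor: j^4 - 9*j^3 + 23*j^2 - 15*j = (j - 3)*(j^3 - 6*j^2 + 5*j) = j*(j - 3)*(j^2 - 6*j + 5) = j*(j - 5)*(j - 3)*(j - 1)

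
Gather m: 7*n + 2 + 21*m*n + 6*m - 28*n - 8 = m*(21*n + 6) - 21*n - 6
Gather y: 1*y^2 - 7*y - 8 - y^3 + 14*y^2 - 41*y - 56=-y^3 + 15*y^2 - 48*y - 64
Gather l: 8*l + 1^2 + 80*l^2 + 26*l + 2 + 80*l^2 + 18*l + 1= 160*l^2 + 52*l + 4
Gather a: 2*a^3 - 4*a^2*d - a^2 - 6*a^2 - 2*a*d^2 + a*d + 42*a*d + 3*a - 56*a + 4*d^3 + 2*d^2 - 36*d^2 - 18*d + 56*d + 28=2*a^3 + a^2*(-4*d - 7) + a*(-2*d^2 + 43*d - 53) + 4*d^3 - 34*d^2 + 38*d + 28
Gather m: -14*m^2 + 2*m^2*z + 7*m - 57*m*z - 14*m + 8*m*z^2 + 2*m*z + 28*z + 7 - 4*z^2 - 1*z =m^2*(2*z - 14) + m*(8*z^2 - 55*z - 7) - 4*z^2 + 27*z + 7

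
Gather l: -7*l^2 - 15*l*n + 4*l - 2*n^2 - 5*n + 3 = -7*l^2 + l*(4 - 15*n) - 2*n^2 - 5*n + 3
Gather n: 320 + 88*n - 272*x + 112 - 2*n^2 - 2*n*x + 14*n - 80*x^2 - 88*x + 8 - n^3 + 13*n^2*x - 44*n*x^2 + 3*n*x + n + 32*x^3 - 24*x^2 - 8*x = -n^3 + n^2*(13*x - 2) + n*(-44*x^2 + x + 103) + 32*x^3 - 104*x^2 - 368*x + 440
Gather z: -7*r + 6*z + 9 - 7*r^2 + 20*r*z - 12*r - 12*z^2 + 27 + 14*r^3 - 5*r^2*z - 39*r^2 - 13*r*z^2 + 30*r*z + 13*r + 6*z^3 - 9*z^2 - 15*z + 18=14*r^3 - 46*r^2 - 6*r + 6*z^3 + z^2*(-13*r - 21) + z*(-5*r^2 + 50*r - 9) + 54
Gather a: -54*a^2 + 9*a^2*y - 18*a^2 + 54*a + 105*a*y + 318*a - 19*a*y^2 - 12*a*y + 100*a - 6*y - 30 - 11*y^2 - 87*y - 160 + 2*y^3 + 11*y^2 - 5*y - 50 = a^2*(9*y - 72) + a*(-19*y^2 + 93*y + 472) + 2*y^3 - 98*y - 240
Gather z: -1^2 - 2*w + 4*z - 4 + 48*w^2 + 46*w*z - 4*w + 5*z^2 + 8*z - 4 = 48*w^2 - 6*w + 5*z^2 + z*(46*w + 12) - 9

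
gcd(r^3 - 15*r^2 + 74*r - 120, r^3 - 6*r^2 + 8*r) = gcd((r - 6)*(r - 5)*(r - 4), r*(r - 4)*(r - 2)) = r - 4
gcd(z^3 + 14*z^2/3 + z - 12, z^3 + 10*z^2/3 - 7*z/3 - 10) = z + 3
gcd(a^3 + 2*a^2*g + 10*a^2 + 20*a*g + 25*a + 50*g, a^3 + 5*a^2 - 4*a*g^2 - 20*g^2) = a^2 + 2*a*g + 5*a + 10*g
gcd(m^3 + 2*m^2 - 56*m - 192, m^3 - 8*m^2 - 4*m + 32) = m - 8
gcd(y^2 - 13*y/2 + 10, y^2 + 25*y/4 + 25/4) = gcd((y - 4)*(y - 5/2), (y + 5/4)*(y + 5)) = 1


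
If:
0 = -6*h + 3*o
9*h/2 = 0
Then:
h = 0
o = 0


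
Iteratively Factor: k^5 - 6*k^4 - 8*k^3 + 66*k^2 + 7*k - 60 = (k + 3)*(k^4 - 9*k^3 + 19*k^2 + 9*k - 20) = (k + 1)*(k + 3)*(k^3 - 10*k^2 + 29*k - 20) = (k - 1)*(k + 1)*(k + 3)*(k^2 - 9*k + 20) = (k - 5)*(k - 1)*(k + 1)*(k + 3)*(k - 4)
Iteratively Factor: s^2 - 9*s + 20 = (s - 4)*(s - 5)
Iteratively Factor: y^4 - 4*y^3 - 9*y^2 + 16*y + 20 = (y - 2)*(y^3 - 2*y^2 - 13*y - 10) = (y - 5)*(y - 2)*(y^2 + 3*y + 2) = (y - 5)*(y - 2)*(y + 2)*(y + 1)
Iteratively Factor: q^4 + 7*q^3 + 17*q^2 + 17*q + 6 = (q + 1)*(q^3 + 6*q^2 + 11*q + 6) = (q + 1)*(q + 2)*(q^2 + 4*q + 3) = (q + 1)*(q + 2)*(q + 3)*(q + 1)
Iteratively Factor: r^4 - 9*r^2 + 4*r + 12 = (r + 3)*(r^3 - 3*r^2 + 4) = (r + 1)*(r + 3)*(r^2 - 4*r + 4) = (r - 2)*(r + 1)*(r + 3)*(r - 2)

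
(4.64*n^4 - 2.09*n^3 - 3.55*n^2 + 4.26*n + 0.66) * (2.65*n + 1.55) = 12.296*n^5 + 1.6535*n^4 - 12.647*n^3 + 5.7865*n^2 + 8.352*n + 1.023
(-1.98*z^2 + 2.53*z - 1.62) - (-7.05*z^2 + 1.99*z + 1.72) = 5.07*z^2 + 0.54*z - 3.34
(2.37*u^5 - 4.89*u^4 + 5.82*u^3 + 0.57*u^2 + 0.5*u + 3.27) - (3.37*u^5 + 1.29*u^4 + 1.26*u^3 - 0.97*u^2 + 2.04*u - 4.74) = -1.0*u^5 - 6.18*u^4 + 4.56*u^3 + 1.54*u^2 - 1.54*u + 8.01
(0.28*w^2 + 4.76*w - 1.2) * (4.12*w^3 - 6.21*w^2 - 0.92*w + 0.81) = 1.1536*w^5 + 17.8724*w^4 - 34.7612*w^3 + 3.2996*w^2 + 4.9596*w - 0.972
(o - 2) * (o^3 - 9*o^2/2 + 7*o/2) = o^4 - 13*o^3/2 + 25*o^2/2 - 7*o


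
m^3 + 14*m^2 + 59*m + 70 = (m + 2)*(m + 5)*(m + 7)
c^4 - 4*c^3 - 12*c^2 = c^2*(c - 6)*(c + 2)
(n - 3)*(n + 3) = n^2 - 9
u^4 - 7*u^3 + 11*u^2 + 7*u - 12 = (u - 4)*(u - 3)*(u - 1)*(u + 1)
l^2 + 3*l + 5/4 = (l + 1/2)*(l + 5/2)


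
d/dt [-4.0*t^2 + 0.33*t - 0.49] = 0.33 - 8.0*t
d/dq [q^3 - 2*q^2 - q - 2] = 3*q^2 - 4*q - 1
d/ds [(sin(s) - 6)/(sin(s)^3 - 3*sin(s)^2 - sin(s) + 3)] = (-2*sin(s)^3 + 21*sin(s)^2 - 36*sin(s) - 3)/((sin(s) - 3)^2*cos(s)^3)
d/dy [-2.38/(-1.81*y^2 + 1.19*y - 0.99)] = (2.8322 - 8.6156*y)/(1.81*y^2 - 1.19*y + 0.99)^2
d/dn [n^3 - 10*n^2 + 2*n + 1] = 3*n^2 - 20*n + 2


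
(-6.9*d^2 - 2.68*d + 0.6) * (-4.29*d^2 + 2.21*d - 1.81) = 29.601*d^4 - 3.7518*d^3 + 3.9922*d^2 + 6.1768*d - 1.086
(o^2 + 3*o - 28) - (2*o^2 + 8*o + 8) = -o^2 - 5*o - 36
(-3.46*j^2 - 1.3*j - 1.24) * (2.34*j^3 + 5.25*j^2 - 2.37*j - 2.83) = -8.0964*j^5 - 21.207*j^4 - 1.5264*j^3 + 6.3628*j^2 + 6.6178*j + 3.5092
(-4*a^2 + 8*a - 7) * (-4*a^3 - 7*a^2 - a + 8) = 16*a^5 - 4*a^4 - 24*a^3 + 9*a^2 + 71*a - 56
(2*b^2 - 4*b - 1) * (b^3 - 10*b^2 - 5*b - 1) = 2*b^5 - 24*b^4 + 29*b^3 + 28*b^2 + 9*b + 1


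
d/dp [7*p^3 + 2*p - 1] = 21*p^2 + 2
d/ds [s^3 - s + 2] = 3*s^2 - 1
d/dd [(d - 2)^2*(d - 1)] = (d - 2)*(3*d - 4)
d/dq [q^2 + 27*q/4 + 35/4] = 2*q + 27/4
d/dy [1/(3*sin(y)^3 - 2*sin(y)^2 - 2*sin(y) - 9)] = (-9*sin(y)^2 + 4*sin(y) + 2)*cos(y)/(sin(y)/4 - 3*sin(3*y)/4 + cos(2*y) - 10)^2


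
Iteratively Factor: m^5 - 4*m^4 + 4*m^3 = (m - 2)*(m^4 - 2*m^3) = m*(m - 2)*(m^3 - 2*m^2) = m^2*(m - 2)*(m^2 - 2*m) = m^2*(m - 2)^2*(m)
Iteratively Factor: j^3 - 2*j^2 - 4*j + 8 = (j + 2)*(j^2 - 4*j + 4) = (j - 2)*(j + 2)*(j - 2)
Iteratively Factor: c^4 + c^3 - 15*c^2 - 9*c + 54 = (c - 2)*(c^3 + 3*c^2 - 9*c - 27) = (c - 2)*(c + 3)*(c^2 - 9) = (c - 3)*(c - 2)*(c + 3)*(c + 3)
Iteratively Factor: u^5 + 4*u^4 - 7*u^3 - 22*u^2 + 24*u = (u)*(u^4 + 4*u^3 - 7*u^2 - 22*u + 24) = u*(u + 4)*(u^3 - 7*u + 6) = u*(u - 2)*(u + 4)*(u^2 + 2*u - 3) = u*(u - 2)*(u + 3)*(u + 4)*(u - 1)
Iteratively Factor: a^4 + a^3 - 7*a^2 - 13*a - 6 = (a + 2)*(a^3 - a^2 - 5*a - 3) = (a - 3)*(a + 2)*(a^2 + 2*a + 1) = (a - 3)*(a + 1)*(a + 2)*(a + 1)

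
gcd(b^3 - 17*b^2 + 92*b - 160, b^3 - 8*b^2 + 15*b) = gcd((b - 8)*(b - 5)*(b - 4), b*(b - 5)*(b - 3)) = b - 5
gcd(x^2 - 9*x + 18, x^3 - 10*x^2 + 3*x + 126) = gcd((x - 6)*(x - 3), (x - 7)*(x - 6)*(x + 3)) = x - 6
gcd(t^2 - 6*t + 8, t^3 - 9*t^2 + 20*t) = t - 4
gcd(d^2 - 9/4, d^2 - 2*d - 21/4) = d + 3/2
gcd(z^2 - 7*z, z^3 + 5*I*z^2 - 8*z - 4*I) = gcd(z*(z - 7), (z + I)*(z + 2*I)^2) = 1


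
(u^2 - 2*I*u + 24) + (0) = u^2 - 2*I*u + 24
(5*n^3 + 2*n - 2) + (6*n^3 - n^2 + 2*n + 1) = 11*n^3 - n^2 + 4*n - 1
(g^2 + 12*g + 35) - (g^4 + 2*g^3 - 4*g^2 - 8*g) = -g^4 - 2*g^3 + 5*g^2 + 20*g + 35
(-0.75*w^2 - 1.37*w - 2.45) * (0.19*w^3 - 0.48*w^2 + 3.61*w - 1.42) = -0.1425*w^5 + 0.0997*w^4 - 2.5154*w^3 - 2.7047*w^2 - 6.8991*w + 3.479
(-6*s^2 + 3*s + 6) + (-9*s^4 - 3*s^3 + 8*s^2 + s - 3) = -9*s^4 - 3*s^3 + 2*s^2 + 4*s + 3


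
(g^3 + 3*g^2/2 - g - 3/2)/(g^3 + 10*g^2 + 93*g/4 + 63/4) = 2*(g^2 - 1)/(2*g^2 + 17*g + 21)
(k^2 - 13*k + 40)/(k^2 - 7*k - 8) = (k - 5)/(k + 1)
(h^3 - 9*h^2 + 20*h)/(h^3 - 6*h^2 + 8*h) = (h - 5)/(h - 2)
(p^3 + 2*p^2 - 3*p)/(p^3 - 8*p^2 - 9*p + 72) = p*(p - 1)/(p^2 - 11*p + 24)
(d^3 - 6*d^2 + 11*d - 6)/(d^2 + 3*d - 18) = (d^2 - 3*d + 2)/(d + 6)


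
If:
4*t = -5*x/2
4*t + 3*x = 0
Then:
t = 0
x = 0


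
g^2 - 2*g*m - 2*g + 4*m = (g - 2)*(g - 2*m)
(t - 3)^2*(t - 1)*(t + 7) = t^4 - 34*t^2 + 96*t - 63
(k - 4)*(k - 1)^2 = k^3 - 6*k^2 + 9*k - 4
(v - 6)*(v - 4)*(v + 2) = v^3 - 8*v^2 + 4*v + 48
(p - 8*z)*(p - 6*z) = p^2 - 14*p*z + 48*z^2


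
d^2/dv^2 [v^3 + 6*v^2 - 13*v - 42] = 6*v + 12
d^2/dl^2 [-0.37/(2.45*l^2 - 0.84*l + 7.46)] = (4.44185*l^2 - 1.52292*l - 0.37*(4.9*l - 0.84)*(9.8*l - 1.68) + 13.52498)/(2.45*l^2 - 0.84*l + 7.46)^3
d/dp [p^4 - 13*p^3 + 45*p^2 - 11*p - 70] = 4*p^3 - 39*p^2 + 90*p - 11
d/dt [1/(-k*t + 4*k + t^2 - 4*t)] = (k - 2*t + 4)/(k*t - 4*k - t^2 + 4*t)^2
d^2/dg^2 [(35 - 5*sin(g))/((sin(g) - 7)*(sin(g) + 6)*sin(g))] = 10*(2*sin(g) + 9 + 15/sin(g) - 18/sin(g)^2 - 36/sin(g)^3)/(sin(g) + 6)^3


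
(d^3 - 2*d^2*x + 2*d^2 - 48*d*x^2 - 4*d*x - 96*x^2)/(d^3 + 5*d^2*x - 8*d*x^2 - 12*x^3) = (-d^2 + 8*d*x - 2*d + 16*x)/(-d^2 + d*x + 2*x^2)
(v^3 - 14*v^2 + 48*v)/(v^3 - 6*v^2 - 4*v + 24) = v*(v - 8)/(v^2 - 4)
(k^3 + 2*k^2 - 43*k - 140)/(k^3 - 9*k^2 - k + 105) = (k^2 + 9*k + 20)/(k^2 - 2*k - 15)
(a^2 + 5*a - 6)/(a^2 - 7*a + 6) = (a + 6)/(a - 6)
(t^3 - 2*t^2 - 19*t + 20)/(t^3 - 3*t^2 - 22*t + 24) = (t - 5)/(t - 6)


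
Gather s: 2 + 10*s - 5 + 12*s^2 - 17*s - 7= 12*s^2 - 7*s - 10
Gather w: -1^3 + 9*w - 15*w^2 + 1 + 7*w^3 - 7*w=7*w^3 - 15*w^2 + 2*w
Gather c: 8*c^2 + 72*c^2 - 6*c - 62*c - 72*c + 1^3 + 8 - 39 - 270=80*c^2 - 140*c - 300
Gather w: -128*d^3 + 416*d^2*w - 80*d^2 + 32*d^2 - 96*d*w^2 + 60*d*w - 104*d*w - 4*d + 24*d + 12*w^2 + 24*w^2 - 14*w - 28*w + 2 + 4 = -128*d^3 - 48*d^2 + 20*d + w^2*(36 - 96*d) + w*(416*d^2 - 44*d - 42) + 6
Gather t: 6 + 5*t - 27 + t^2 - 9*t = t^2 - 4*t - 21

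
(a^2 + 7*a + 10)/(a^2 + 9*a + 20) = (a + 2)/(a + 4)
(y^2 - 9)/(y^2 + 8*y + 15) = (y - 3)/(y + 5)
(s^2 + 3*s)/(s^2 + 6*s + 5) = s*(s + 3)/(s^2 + 6*s + 5)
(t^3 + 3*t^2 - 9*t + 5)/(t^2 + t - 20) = (t^2 - 2*t + 1)/(t - 4)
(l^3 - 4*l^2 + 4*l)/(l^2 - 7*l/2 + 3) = 2*l*(l - 2)/(2*l - 3)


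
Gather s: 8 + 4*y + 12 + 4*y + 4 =8*y + 24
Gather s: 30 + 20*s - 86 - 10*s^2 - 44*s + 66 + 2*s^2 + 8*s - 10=-8*s^2 - 16*s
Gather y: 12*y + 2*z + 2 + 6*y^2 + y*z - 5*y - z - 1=6*y^2 + y*(z + 7) + z + 1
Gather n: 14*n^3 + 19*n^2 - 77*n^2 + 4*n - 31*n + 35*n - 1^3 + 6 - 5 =14*n^3 - 58*n^2 + 8*n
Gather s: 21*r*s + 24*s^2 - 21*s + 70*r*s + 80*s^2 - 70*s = 104*s^2 + s*(91*r - 91)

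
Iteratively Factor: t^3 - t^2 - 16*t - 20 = (t + 2)*(t^2 - 3*t - 10) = (t - 5)*(t + 2)*(t + 2)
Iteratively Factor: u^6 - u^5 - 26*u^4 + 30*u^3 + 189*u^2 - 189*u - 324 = (u + 1)*(u^5 - 2*u^4 - 24*u^3 + 54*u^2 + 135*u - 324) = (u - 3)*(u + 1)*(u^4 + u^3 - 21*u^2 - 9*u + 108) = (u - 3)*(u + 1)*(u + 4)*(u^3 - 3*u^2 - 9*u + 27) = (u - 3)^2*(u + 1)*(u + 4)*(u^2 - 9) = (u - 3)^2*(u + 1)*(u + 3)*(u + 4)*(u - 3)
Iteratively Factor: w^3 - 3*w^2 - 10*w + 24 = (w - 4)*(w^2 + w - 6) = (w - 4)*(w - 2)*(w + 3)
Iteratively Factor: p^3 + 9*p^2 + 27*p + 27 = (p + 3)*(p^2 + 6*p + 9) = (p + 3)^2*(p + 3)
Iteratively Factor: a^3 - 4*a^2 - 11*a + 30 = (a - 5)*(a^2 + a - 6) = (a - 5)*(a - 2)*(a + 3)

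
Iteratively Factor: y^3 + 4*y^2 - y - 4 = (y - 1)*(y^2 + 5*y + 4) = (y - 1)*(y + 1)*(y + 4)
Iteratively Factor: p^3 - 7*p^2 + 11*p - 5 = (p - 1)*(p^2 - 6*p + 5) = (p - 5)*(p - 1)*(p - 1)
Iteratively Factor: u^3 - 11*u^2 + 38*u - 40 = (u - 4)*(u^2 - 7*u + 10) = (u - 4)*(u - 2)*(u - 5)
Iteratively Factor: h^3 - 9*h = (h)*(h^2 - 9) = h*(h + 3)*(h - 3)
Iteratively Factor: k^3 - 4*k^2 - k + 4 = (k + 1)*(k^2 - 5*k + 4) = (k - 4)*(k + 1)*(k - 1)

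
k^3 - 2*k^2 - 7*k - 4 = (k - 4)*(k + 1)^2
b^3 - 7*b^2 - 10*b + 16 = (b - 8)*(b - 1)*(b + 2)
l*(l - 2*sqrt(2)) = l^2 - 2*sqrt(2)*l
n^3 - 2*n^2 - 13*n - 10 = (n - 5)*(n + 1)*(n + 2)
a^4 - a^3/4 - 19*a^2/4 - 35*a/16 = a*(a - 5/2)*(a + 1/2)*(a + 7/4)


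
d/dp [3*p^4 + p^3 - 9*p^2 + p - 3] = 12*p^3 + 3*p^2 - 18*p + 1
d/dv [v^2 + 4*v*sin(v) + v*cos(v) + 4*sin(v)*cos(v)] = -v*sin(v) + 4*v*cos(v) + 2*v + 4*sin(v) + cos(v) + 4*cos(2*v)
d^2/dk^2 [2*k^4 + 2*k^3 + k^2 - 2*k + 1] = 24*k^2 + 12*k + 2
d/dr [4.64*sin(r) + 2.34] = 4.64*cos(r)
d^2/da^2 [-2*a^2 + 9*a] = -4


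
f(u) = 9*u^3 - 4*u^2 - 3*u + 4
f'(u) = 27*u^2 - 8*u - 3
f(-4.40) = -826.90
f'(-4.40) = 554.92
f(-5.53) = -1623.74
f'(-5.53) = 866.92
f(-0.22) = 4.37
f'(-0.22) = 0.07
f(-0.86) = -2.10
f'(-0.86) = 23.85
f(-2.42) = -139.72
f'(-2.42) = 174.48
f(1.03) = 6.50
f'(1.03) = 17.40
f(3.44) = 312.71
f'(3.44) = 288.99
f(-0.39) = 4.03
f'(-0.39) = 4.23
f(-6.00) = -2066.00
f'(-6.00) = 1017.00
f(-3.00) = -266.00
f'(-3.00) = 264.00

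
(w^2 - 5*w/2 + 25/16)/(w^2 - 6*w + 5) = (16*w^2 - 40*w + 25)/(16*(w^2 - 6*w + 5))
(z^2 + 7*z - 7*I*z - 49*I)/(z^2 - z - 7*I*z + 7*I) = (z + 7)/(z - 1)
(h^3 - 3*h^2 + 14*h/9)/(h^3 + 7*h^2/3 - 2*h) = (h - 7/3)/(h + 3)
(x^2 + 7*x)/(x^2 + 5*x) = (x + 7)/(x + 5)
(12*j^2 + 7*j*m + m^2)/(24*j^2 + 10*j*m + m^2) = (3*j + m)/(6*j + m)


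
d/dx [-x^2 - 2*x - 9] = -2*x - 2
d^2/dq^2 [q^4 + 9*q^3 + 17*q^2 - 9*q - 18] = 12*q^2 + 54*q + 34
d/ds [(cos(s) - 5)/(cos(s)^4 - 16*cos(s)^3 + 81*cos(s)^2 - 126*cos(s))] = (3*cos(s)^4 - 52*cos(s)^3 + 321*cos(s)^2 - 810*cos(s) + 630)*sin(s)/((cos(s) - 7)^2*(cos(s) - 6)^2*(cos(s) - 3)^2*cos(s)^2)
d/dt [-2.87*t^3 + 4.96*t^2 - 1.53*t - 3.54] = -8.61*t^2 + 9.92*t - 1.53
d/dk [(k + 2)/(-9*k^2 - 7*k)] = (9*k^2 + 36*k + 14)/(k^2*(81*k^2 + 126*k + 49))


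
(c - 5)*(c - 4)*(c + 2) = c^3 - 7*c^2 + 2*c + 40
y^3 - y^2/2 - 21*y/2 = y*(y - 7/2)*(y + 3)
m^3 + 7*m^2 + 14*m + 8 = (m + 1)*(m + 2)*(m + 4)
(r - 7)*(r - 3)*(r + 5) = r^3 - 5*r^2 - 29*r + 105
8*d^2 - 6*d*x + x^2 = (-4*d + x)*(-2*d + x)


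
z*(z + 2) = z^2 + 2*z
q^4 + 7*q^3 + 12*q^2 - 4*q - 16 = (q - 1)*(q + 2)^2*(q + 4)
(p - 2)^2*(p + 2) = p^3 - 2*p^2 - 4*p + 8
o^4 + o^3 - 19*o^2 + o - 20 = (o - 4)*(o + 5)*(o - I)*(o + I)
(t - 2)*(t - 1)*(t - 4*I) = t^3 - 3*t^2 - 4*I*t^2 + 2*t + 12*I*t - 8*I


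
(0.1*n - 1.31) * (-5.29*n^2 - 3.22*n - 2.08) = -0.529*n^3 + 6.6079*n^2 + 4.0102*n + 2.7248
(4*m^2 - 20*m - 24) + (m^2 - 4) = 5*m^2 - 20*m - 28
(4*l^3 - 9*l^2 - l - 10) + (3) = 4*l^3 - 9*l^2 - l - 7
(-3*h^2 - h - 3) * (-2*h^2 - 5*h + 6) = 6*h^4 + 17*h^3 - 7*h^2 + 9*h - 18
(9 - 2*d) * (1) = 9 - 2*d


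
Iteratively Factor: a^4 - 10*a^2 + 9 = (a + 3)*(a^3 - 3*a^2 - a + 3) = (a + 1)*(a + 3)*(a^2 - 4*a + 3) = (a - 1)*(a + 1)*(a + 3)*(a - 3)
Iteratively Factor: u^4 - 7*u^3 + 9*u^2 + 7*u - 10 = (u + 1)*(u^3 - 8*u^2 + 17*u - 10) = (u - 1)*(u + 1)*(u^2 - 7*u + 10) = (u - 2)*(u - 1)*(u + 1)*(u - 5)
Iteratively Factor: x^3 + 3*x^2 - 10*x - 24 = (x + 4)*(x^2 - x - 6) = (x + 2)*(x + 4)*(x - 3)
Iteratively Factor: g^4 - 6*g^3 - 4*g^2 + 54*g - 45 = (g + 3)*(g^3 - 9*g^2 + 23*g - 15) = (g - 3)*(g + 3)*(g^2 - 6*g + 5) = (g - 5)*(g - 3)*(g + 3)*(g - 1)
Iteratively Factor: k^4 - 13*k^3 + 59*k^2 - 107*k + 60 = (k - 4)*(k^3 - 9*k^2 + 23*k - 15) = (k - 5)*(k - 4)*(k^2 - 4*k + 3) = (k - 5)*(k - 4)*(k - 1)*(k - 3)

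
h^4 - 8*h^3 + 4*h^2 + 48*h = h*(h - 6)*(h - 4)*(h + 2)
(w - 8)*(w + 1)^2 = w^3 - 6*w^2 - 15*w - 8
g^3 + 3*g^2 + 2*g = g*(g + 1)*(g + 2)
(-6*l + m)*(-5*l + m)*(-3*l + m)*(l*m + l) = -90*l^4*m - 90*l^4 + 63*l^3*m^2 + 63*l^3*m - 14*l^2*m^3 - 14*l^2*m^2 + l*m^4 + l*m^3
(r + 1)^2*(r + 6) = r^3 + 8*r^2 + 13*r + 6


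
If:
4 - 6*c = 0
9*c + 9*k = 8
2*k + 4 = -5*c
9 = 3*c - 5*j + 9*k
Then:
No Solution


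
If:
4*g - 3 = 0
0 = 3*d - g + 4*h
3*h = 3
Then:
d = -13/12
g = 3/4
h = 1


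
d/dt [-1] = 0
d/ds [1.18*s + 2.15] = 1.18000000000000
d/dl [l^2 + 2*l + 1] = 2*l + 2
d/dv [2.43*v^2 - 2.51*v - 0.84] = 4.86*v - 2.51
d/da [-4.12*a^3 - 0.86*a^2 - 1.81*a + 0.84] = -12.36*a^2 - 1.72*a - 1.81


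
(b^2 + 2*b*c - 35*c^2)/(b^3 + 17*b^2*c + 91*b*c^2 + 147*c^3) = (b - 5*c)/(b^2 + 10*b*c + 21*c^2)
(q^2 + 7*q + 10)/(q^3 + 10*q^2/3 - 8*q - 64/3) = 3*(q + 5)/(3*q^2 + 4*q - 32)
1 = 1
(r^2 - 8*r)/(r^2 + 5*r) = (r - 8)/(r + 5)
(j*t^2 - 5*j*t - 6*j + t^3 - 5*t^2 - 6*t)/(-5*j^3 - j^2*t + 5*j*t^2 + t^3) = (t^2 - 5*t - 6)/(-5*j^2 + 4*j*t + t^2)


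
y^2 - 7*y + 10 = (y - 5)*(y - 2)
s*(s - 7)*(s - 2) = s^3 - 9*s^2 + 14*s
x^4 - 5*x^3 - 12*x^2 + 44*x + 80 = (x - 5)*(x - 4)*(x + 2)^2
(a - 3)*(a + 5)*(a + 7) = a^3 + 9*a^2 - a - 105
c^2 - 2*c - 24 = (c - 6)*(c + 4)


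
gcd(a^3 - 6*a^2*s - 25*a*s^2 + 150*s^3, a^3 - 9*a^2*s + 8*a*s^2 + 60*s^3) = a^2 - 11*a*s + 30*s^2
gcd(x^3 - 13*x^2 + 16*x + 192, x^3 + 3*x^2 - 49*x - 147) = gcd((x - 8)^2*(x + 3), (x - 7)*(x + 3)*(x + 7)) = x + 3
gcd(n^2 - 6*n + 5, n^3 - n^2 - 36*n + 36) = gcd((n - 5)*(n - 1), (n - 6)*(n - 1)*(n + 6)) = n - 1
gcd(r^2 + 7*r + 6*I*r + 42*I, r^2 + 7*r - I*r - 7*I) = r + 7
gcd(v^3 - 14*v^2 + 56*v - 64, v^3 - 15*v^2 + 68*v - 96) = v^2 - 12*v + 32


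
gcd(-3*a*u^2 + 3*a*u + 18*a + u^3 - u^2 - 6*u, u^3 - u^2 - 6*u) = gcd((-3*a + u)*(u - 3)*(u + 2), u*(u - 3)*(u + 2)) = u^2 - u - 6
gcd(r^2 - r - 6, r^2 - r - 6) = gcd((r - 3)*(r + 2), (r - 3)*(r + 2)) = r^2 - r - 6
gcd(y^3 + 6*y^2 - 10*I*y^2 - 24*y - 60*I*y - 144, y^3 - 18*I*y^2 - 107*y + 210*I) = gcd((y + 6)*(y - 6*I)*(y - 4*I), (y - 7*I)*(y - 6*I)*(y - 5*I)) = y - 6*I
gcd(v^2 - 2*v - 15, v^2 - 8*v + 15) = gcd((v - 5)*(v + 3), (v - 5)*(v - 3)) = v - 5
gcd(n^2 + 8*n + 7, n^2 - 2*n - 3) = n + 1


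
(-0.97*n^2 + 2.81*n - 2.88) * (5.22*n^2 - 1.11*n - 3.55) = -5.0634*n^4 + 15.7449*n^3 - 14.7092*n^2 - 6.7787*n + 10.224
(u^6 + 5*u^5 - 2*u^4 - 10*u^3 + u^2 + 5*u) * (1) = u^6 + 5*u^5 - 2*u^4 - 10*u^3 + u^2 + 5*u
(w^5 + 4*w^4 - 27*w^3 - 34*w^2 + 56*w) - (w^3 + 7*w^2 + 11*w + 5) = w^5 + 4*w^4 - 28*w^3 - 41*w^2 + 45*w - 5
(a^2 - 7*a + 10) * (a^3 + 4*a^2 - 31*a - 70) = a^5 - 3*a^4 - 49*a^3 + 187*a^2 + 180*a - 700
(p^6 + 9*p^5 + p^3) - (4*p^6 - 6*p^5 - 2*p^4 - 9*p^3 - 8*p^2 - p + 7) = -3*p^6 + 15*p^5 + 2*p^4 + 10*p^3 + 8*p^2 + p - 7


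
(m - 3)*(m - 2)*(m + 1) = m^3 - 4*m^2 + m + 6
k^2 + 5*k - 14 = (k - 2)*(k + 7)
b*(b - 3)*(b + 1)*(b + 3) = b^4 + b^3 - 9*b^2 - 9*b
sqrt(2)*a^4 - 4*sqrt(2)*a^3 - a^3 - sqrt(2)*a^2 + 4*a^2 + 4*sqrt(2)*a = a*(a - 4)*(a - sqrt(2))*(sqrt(2)*a + 1)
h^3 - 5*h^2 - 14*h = h*(h - 7)*(h + 2)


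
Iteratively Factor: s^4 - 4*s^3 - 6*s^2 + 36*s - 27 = (s - 1)*(s^3 - 3*s^2 - 9*s + 27) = (s - 1)*(s + 3)*(s^2 - 6*s + 9) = (s - 3)*(s - 1)*(s + 3)*(s - 3)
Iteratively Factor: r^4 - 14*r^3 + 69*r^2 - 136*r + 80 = (r - 4)*(r^3 - 10*r^2 + 29*r - 20) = (r - 4)^2*(r^2 - 6*r + 5) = (r - 5)*(r - 4)^2*(r - 1)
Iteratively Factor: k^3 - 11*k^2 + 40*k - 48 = (k - 4)*(k^2 - 7*k + 12) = (k - 4)^2*(k - 3)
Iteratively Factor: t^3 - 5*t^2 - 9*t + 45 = (t + 3)*(t^2 - 8*t + 15) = (t - 3)*(t + 3)*(t - 5)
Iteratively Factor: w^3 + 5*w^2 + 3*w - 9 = (w - 1)*(w^2 + 6*w + 9) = (w - 1)*(w + 3)*(w + 3)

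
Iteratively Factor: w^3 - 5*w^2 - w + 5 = (w + 1)*(w^2 - 6*w + 5) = (w - 5)*(w + 1)*(w - 1)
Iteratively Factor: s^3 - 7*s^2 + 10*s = (s - 5)*(s^2 - 2*s) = (s - 5)*(s - 2)*(s)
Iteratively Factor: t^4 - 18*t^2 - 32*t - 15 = (t - 5)*(t^3 + 5*t^2 + 7*t + 3) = (t - 5)*(t + 3)*(t^2 + 2*t + 1) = (t - 5)*(t + 1)*(t + 3)*(t + 1)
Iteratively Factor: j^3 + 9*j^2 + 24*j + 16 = (j + 4)*(j^2 + 5*j + 4) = (j + 4)^2*(j + 1)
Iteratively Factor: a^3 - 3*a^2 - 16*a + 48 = (a - 4)*(a^2 + a - 12) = (a - 4)*(a - 3)*(a + 4)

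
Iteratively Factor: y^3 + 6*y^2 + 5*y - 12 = (y - 1)*(y^2 + 7*y + 12) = (y - 1)*(y + 3)*(y + 4)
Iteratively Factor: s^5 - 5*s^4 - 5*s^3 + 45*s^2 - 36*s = (s - 1)*(s^4 - 4*s^3 - 9*s^2 + 36*s) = (s - 1)*(s + 3)*(s^3 - 7*s^2 + 12*s) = (s - 4)*(s - 1)*(s + 3)*(s^2 - 3*s) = s*(s - 4)*(s - 1)*(s + 3)*(s - 3)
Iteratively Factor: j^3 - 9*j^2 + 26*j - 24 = (j - 3)*(j^2 - 6*j + 8) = (j - 4)*(j - 3)*(j - 2)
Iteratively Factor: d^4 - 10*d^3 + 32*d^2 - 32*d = (d - 2)*(d^3 - 8*d^2 + 16*d) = d*(d - 2)*(d^2 - 8*d + 16) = d*(d - 4)*(d - 2)*(d - 4)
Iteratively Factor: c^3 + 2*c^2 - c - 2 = (c + 2)*(c^2 - 1) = (c - 1)*(c + 2)*(c + 1)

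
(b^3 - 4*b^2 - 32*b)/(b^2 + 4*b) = b - 8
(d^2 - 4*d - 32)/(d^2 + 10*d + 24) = (d - 8)/(d + 6)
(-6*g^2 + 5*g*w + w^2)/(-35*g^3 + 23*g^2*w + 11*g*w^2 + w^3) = (6*g + w)/(35*g^2 + 12*g*w + w^2)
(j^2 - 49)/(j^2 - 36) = (j^2 - 49)/(j^2 - 36)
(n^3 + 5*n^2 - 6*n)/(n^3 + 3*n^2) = (n^2 + 5*n - 6)/(n*(n + 3))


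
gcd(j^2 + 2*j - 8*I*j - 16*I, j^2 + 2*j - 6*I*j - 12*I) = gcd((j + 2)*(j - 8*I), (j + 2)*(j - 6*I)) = j + 2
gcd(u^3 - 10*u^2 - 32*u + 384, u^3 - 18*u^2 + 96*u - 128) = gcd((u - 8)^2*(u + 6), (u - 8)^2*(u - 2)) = u^2 - 16*u + 64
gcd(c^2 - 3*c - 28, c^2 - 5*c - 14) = c - 7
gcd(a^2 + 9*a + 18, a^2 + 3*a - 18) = a + 6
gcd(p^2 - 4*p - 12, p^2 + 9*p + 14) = p + 2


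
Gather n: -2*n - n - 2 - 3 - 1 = -3*n - 6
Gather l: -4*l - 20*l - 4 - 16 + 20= -24*l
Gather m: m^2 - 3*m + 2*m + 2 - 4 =m^2 - m - 2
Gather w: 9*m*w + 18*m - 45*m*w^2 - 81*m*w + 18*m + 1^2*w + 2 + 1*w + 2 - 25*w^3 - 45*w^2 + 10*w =36*m - 25*w^3 + w^2*(-45*m - 45) + w*(12 - 72*m) + 4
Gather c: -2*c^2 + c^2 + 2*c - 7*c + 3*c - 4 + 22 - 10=-c^2 - 2*c + 8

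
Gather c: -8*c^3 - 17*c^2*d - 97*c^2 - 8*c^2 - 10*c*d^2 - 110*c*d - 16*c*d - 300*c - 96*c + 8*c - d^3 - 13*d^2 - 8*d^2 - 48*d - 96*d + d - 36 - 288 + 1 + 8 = -8*c^3 + c^2*(-17*d - 105) + c*(-10*d^2 - 126*d - 388) - d^3 - 21*d^2 - 143*d - 315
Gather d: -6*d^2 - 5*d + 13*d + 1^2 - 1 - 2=-6*d^2 + 8*d - 2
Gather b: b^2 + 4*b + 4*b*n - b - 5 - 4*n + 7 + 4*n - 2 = b^2 + b*(4*n + 3)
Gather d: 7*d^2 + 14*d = 7*d^2 + 14*d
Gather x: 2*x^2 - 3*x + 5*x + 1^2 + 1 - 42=2*x^2 + 2*x - 40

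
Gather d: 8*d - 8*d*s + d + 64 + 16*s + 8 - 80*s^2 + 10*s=d*(9 - 8*s) - 80*s^2 + 26*s + 72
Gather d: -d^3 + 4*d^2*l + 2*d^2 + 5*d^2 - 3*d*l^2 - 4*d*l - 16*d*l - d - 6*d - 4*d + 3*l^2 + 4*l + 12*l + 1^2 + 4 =-d^3 + d^2*(4*l + 7) + d*(-3*l^2 - 20*l - 11) + 3*l^2 + 16*l + 5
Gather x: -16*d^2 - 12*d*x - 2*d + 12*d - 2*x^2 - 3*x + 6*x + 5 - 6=-16*d^2 + 10*d - 2*x^2 + x*(3 - 12*d) - 1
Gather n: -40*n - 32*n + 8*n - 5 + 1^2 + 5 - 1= -64*n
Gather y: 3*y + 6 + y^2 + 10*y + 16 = y^2 + 13*y + 22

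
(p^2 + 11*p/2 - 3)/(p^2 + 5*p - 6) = (p - 1/2)/(p - 1)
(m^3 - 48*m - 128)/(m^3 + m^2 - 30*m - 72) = (m^2 - 4*m - 32)/(m^2 - 3*m - 18)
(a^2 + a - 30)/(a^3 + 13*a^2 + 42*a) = (a - 5)/(a*(a + 7))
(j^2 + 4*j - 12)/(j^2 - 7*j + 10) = (j + 6)/(j - 5)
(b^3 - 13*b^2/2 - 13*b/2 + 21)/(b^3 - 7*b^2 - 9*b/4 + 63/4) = 2*(b + 2)/(2*b + 3)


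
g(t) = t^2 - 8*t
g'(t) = 2*t - 8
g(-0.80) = 7.04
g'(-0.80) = -9.60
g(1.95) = -11.80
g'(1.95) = -4.10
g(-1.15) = 10.52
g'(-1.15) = -10.30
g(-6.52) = 94.67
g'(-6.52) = -21.04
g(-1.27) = 11.77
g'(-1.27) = -10.54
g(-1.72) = 16.72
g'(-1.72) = -11.44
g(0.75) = -5.44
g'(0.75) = -6.50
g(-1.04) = 9.40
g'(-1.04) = -10.08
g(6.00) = -12.00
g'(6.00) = 4.00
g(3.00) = -15.00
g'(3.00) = -2.00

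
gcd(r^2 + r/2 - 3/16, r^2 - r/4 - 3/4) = r + 3/4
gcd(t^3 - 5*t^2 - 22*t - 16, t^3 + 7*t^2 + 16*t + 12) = t + 2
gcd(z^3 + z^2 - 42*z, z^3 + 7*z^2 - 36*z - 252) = z^2 + z - 42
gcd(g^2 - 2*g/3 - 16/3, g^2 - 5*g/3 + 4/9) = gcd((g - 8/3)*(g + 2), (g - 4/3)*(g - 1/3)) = 1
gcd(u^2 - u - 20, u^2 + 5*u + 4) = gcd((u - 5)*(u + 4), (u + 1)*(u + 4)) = u + 4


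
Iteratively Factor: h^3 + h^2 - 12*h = (h + 4)*(h^2 - 3*h) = (h - 3)*(h + 4)*(h)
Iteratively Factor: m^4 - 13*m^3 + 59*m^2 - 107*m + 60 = (m - 5)*(m^3 - 8*m^2 + 19*m - 12) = (m - 5)*(m - 4)*(m^2 - 4*m + 3) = (m - 5)*(m - 4)*(m - 3)*(m - 1)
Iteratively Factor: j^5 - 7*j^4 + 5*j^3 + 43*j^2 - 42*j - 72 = (j - 4)*(j^4 - 3*j^3 - 7*j^2 + 15*j + 18) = (j - 4)*(j + 1)*(j^3 - 4*j^2 - 3*j + 18) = (j - 4)*(j - 3)*(j + 1)*(j^2 - j - 6) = (j - 4)*(j - 3)*(j + 1)*(j + 2)*(j - 3)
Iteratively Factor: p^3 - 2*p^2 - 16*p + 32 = (p + 4)*(p^2 - 6*p + 8) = (p - 4)*(p + 4)*(p - 2)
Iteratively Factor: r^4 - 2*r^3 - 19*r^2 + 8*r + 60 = (r - 2)*(r^3 - 19*r - 30) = (r - 2)*(r + 3)*(r^2 - 3*r - 10) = (r - 5)*(r - 2)*(r + 3)*(r + 2)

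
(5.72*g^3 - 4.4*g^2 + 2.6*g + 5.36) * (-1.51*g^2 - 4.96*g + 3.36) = -8.6372*g^5 - 21.7272*g^4 + 37.1172*g^3 - 35.7736*g^2 - 17.8496*g + 18.0096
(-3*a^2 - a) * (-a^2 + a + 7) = 3*a^4 - 2*a^3 - 22*a^2 - 7*a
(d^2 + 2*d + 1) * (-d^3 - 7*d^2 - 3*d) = -d^5 - 9*d^4 - 18*d^3 - 13*d^2 - 3*d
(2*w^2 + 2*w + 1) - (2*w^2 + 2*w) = 1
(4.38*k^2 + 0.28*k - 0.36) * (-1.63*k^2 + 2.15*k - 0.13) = -7.1394*k^4 + 8.9606*k^3 + 0.6194*k^2 - 0.8104*k + 0.0468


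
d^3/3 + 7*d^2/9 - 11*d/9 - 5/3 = (d/3 + 1/3)*(d - 5/3)*(d + 3)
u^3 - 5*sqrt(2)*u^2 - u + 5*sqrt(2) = (u - 1)*(u + 1)*(u - 5*sqrt(2))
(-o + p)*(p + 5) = -o*p - 5*o + p^2 + 5*p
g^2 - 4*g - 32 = (g - 8)*(g + 4)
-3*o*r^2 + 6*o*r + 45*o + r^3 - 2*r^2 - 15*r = (-3*o + r)*(r - 5)*(r + 3)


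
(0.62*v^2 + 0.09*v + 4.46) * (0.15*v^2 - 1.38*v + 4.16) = 0.093*v^4 - 0.8421*v^3 + 3.124*v^2 - 5.7804*v + 18.5536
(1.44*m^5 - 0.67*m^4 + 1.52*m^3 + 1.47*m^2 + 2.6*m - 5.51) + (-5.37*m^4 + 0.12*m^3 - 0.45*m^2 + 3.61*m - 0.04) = 1.44*m^5 - 6.04*m^4 + 1.64*m^3 + 1.02*m^2 + 6.21*m - 5.55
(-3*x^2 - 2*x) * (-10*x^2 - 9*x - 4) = 30*x^4 + 47*x^3 + 30*x^2 + 8*x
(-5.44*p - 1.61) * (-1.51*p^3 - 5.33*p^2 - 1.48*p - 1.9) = 8.2144*p^4 + 31.4263*p^3 + 16.6325*p^2 + 12.7188*p + 3.059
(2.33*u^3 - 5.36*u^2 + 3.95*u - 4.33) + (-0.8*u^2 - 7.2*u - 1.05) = 2.33*u^3 - 6.16*u^2 - 3.25*u - 5.38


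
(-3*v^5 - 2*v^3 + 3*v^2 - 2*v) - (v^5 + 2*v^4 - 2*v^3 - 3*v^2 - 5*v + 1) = -4*v^5 - 2*v^4 + 6*v^2 + 3*v - 1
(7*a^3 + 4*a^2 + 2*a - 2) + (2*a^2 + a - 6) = 7*a^3 + 6*a^2 + 3*a - 8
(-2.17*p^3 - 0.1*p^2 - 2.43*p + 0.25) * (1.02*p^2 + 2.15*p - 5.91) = -2.2134*p^5 - 4.7675*p^4 + 10.1311*p^3 - 4.3785*p^2 + 14.8988*p - 1.4775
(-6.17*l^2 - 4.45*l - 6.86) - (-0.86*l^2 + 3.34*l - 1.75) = -5.31*l^2 - 7.79*l - 5.11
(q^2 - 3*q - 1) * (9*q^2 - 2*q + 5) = 9*q^4 - 29*q^3 + 2*q^2 - 13*q - 5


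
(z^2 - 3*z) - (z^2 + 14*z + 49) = -17*z - 49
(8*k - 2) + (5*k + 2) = 13*k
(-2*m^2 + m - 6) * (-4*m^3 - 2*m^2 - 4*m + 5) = 8*m^5 + 30*m^3 - 2*m^2 + 29*m - 30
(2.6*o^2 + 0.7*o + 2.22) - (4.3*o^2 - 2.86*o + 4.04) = -1.7*o^2 + 3.56*o - 1.82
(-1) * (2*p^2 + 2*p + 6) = -2*p^2 - 2*p - 6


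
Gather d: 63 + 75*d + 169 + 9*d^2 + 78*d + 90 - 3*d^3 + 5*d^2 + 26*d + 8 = -3*d^3 + 14*d^2 + 179*d + 330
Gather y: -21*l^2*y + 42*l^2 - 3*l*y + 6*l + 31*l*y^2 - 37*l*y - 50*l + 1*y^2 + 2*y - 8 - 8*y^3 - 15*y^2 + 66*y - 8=42*l^2 - 44*l - 8*y^3 + y^2*(31*l - 14) + y*(-21*l^2 - 40*l + 68) - 16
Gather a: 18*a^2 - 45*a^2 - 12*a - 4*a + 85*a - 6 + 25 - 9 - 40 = -27*a^2 + 69*a - 30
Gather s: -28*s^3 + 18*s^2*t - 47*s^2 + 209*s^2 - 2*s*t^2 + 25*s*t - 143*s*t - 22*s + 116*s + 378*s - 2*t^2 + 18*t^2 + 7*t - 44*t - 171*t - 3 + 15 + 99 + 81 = -28*s^3 + s^2*(18*t + 162) + s*(-2*t^2 - 118*t + 472) + 16*t^2 - 208*t + 192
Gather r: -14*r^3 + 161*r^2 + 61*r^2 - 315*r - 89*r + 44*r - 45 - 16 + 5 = -14*r^3 + 222*r^2 - 360*r - 56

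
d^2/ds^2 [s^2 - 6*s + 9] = 2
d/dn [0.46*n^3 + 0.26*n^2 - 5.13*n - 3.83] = 1.38*n^2 + 0.52*n - 5.13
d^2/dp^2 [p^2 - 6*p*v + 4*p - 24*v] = 2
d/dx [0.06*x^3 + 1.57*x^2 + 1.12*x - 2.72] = 0.18*x^2 + 3.14*x + 1.12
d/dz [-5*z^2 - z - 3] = -10*z - 1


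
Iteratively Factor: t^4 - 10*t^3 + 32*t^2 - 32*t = (t - 4)*(t^3 - 6*t^2 + 8*t) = (t - 4)^2*(t^2 - 2*t) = t*(t - 4)^2*(t - 2)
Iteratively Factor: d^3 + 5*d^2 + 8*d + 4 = (d + 2)*(d^2 + 3*d + 2) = (d + 2)^2*(d + 1)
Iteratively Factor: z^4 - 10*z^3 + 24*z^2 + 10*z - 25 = (z - 1)*(z^3 - 9*z^2 + 15*z + 25) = (z - 5)*(z - 1)*(z^2 - 4*z - 5) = (z - 5)*(z - 1)*(z + 1)*(z - 5)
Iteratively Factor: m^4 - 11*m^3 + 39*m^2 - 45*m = (m - 3)*(m^3 - 8*m^2 + 15*m) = (m - 5)*(m - 3)*(m^2 - 3*m) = (m - 5)*(m - 3)^2*(m)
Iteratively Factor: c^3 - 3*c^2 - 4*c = (c - 4)*(c^2 + c) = c*(c - 4)*(c + 1)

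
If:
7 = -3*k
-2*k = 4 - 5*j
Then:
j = -2/15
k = -7/3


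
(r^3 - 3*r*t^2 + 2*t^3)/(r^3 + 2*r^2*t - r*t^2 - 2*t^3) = (r - t)/(r + t)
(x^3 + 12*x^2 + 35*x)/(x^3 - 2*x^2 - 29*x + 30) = x*(x + 7)/(x^2 - 7*x + 6)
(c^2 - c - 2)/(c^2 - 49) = (c^2 - c - 2)/(c^2 - 49)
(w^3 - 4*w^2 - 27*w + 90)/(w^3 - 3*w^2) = (w^2 - w - 30)/w^2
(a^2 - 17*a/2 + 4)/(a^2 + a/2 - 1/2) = (a - 8)/(a + 1)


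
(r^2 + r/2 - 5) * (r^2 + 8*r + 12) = r^4 + 17*r^3/2 + 11*r^2 - 34*r - 60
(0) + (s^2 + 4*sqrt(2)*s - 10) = s^2 + 4*sqrt(2)*s - 10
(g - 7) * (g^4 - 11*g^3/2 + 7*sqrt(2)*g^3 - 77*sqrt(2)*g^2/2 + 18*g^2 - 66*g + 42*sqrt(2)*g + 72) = g^5 - 25*g^4/2 + 7*sqrt(2)*g^4 - 175*sqrt(2)*g^3/2 + 113*g^3/2 - 192*g^2 + 623*sqrt(2)*g^2/2 - 294*sqrt(2)*g + 534*g - 504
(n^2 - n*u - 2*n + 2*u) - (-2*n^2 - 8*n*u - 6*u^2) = 3*n^2 + 7*n*u - 2*n + 6*u^2 + 2*u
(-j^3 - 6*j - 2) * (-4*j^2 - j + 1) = 4*j^5 + j^4 + 23*j^3 + 14*j^2 - 4*j - 2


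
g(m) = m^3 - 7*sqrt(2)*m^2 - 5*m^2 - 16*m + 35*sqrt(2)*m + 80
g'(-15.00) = 1155.48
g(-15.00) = -7149.85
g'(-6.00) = 320.29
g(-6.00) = -873.37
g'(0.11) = 30.26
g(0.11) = 83.51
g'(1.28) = 0.27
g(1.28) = 100.56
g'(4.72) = -40.32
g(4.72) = 11.33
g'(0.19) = 27.94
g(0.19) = 85.83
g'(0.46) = 20.42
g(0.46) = 92.35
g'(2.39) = -20.59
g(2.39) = 88.60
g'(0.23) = 26.80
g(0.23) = 86.93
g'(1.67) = -7.90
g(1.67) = 99.05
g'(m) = 3*m^2 - 14*sqrt(2)*m - 10*m - 16 + 35*sqrt(2)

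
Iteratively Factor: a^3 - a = (a)*(a^2 - 1) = a*(a - 1)*(a + 1)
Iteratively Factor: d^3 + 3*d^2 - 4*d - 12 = (d + 3)*(d^2 - 4) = (d + 2)*(d + 3)*(d - 2)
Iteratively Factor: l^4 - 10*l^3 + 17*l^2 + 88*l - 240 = (l - 5)*(l^3 - 5*l^2 - 8*l + 48) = (l - 5)*(l + 3)*(l^2 - 8*l + 16) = (l - 5)*(l - 4)*(l + 3)*(l - 4)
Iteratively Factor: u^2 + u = (u)*(u + 1)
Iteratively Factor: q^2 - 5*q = (q - 5)*(q)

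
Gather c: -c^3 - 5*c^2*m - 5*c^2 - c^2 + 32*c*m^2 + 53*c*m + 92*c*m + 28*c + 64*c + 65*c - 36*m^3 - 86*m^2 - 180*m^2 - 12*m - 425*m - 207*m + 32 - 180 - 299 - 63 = -c^3 + c^2*(-5*m - 6) + c*(32*m^2 + 145*m + 157) - 36*m^3 - 266*m^2 - 644*m - 510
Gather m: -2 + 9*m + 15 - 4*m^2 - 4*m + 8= -4*m^2 + 5*m + 21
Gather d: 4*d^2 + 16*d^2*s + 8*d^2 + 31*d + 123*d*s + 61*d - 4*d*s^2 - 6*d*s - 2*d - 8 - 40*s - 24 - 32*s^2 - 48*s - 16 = d^2*(16*s + 12) + d*(-4*s^2 + 117*s + 90) - 32*s^2 - 88*s - 48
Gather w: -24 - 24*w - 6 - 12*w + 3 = -36*w - 27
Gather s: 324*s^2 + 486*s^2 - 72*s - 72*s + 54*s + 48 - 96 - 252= 810*s^2 - 90*s - 300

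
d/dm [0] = 0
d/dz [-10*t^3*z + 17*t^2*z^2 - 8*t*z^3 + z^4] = -10*t^3 + 34*t^2*z - 24*t*z^2 + 4*z^3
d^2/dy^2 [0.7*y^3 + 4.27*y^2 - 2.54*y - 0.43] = 4.2*y + 8.54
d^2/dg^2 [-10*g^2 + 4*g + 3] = -20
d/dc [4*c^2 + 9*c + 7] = 8*c + 9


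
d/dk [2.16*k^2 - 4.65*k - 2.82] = 4.32*k - 4.65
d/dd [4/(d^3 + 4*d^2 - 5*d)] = 4*(-3*d^2 - 8*d + 5)/(d^2*(d^2 + 4*d - 5)^2)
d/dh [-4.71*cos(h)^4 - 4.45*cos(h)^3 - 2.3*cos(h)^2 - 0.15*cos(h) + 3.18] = (18.84*cos(h)^3 + 13.35*cos(h)^2 + 4.6*cos(h) + 0.15)*sin(h)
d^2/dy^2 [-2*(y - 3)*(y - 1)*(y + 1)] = 12 - 12*y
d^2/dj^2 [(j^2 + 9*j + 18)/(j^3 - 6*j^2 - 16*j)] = 2*(j^6 + 27*j^5 - 6*j^4 - 492*j^3 + 1080*j^2 + 5184*j + 4608)/(j^3*(j^6 - 18*j^5 + 60*j^4 + 360*j^3 - 960*j^2 - 4608*j - 4096))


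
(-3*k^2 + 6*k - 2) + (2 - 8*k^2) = -11*k^2 + 6*k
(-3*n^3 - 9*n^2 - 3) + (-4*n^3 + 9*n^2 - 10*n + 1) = -7*n^3 - 10*n - 2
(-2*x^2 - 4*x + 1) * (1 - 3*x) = 6*x^3 + 10*x^2 - 7*x + 1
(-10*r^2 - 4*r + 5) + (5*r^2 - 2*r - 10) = -5*r^2 - 6*r - 5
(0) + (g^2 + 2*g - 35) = g^2 + 2*g - 35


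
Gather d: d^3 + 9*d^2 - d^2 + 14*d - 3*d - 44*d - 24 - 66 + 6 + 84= d^3 + 8*d^2 - 33*d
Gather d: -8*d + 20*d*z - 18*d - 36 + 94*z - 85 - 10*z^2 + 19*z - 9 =d*(20*z - 26) - 10*z^2 + 113*z - 130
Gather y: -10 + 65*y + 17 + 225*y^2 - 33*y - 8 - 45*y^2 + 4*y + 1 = 180*y^2 + 36*y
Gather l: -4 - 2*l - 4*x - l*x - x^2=l*(-x - 2) - x^2 - 4*x - 4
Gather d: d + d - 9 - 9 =2*d - 18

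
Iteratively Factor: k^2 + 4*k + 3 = (k + 3)*(k + 1)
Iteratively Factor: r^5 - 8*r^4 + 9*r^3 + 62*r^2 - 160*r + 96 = (r + 3)*(r^4 - 11*r^3 + 42*r^2 - 64*r + 32) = (r - 2)*(r + 3)*(r^3 - 9*r^2 + 24*r - 16) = (r - 4)*(r - 2)*(r + 3)*(r^2 - 5*r + 4) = (r - 4)^2*(r - 2)*(r + 3)*(r - 1)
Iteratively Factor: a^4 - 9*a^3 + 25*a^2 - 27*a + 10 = (a - 2)*(a^3 - 7*a^2 + 11*a - 5) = (a - 2)*(a - 1)*(a^2 - 6*a + 5) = (a - 2)*(a - 1)^2*(a - 5)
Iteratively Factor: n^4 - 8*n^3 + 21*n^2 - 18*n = (n - 3)*(n^3 - 5*n^2 + 6*n) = (n - 3)^2*(n^2 - 2*n) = (n - 3)^2*(n - 2)*(n)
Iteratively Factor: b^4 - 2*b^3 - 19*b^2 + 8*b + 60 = (b - 5)*(b^3 + 3*b^2 - 4*b - 12) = (b - 5)*(b - 2)*(b^2 + 5*b + 6) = (b - 5)*(b - 2)*(b + 3)*(b + 2)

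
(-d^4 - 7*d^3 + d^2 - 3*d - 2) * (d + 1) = -d^5 - 8*d^4 - 6*d^3 - 2*d^2 - 5*d - 2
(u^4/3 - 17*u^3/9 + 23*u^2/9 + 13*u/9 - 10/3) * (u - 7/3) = u^5/3 - 8*u^4/3 + 188*u^3/27 - 122*u^2/27 - 181*u/27 + 70/9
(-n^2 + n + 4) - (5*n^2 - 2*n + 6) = -6*n^2 + 3*n - 2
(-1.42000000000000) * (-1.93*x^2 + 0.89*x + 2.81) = 2.7406*x^2 - 1.2638*x - 3.9902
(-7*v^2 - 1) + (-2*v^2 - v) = -9*v^2 - v - 1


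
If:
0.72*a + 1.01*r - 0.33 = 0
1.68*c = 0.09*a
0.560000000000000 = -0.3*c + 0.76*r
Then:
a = -0.56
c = -0.03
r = 0.73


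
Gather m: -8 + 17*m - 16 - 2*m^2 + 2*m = -2*m^2 + 19*m - 24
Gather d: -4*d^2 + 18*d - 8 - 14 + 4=-4*d^2 + 18*d - 18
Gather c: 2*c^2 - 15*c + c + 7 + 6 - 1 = 2*c^2 - 14*c + 12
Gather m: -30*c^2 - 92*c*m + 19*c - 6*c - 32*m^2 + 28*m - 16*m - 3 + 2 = -30*c^2 + 13*c - 32*m^2 + m*(12 - 92*c) - 1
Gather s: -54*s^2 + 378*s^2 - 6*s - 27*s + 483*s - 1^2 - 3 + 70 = 324*s^2 + 450*s + 66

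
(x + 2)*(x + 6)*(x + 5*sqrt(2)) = x^3 + 5*sqrt(2)*x^2 + 8*x^2 + 12*x + 40*sqrt(2)*x + 60*sqrt(2)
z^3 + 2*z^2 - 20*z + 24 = (z - 2)^2*(z + 6)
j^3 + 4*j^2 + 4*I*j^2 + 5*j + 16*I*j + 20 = (j + 4)*(j - I)*(j + 5*I)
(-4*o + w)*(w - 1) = -4*o*w + 4*o + w^2 - w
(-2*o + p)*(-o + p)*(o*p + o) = 2*o^3*p + 2*o^3 - 3*o^2*p^2 - 3*o^2*p + o*p^3 + o*p^2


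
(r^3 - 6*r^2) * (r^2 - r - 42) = r^5 - 7*r^4 - 36*r^3 + 252*r^2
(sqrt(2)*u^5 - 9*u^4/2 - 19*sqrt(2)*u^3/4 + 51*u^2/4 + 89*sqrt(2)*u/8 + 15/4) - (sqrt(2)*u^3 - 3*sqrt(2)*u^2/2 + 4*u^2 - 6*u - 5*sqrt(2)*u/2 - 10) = sqrt(2)*u^5 - 9*u^4/2 - 23*sqrt(2)*u^3/4 + 3*sqrt(2)*u^2/2 + 35*u^2/4 + 6*u + 109*sqrt(2)*u/8 + 55/4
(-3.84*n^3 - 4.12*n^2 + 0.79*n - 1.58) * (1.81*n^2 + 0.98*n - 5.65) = -6.9504*n^5 - 11.2204*n^4 + 19.0883*n^3 + 21.1924*n^2 - 6.0119*n + 8.927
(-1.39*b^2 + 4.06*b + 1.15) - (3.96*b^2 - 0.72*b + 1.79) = -5.35*b^2 + 4.78*b - 0.64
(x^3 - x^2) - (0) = x^3 - x^2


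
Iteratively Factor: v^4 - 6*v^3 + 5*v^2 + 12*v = (v)*(v^3 - 6*v^2 + 5*v + 12) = v*(v - 4)*(v^2 - 2*v - 3) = v*(v - 4)*(v - 3)*(v + 1)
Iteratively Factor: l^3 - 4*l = (l)*(l^2 - 4) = l*(l - 2)*(l + 2)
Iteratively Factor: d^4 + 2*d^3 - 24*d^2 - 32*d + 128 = (d + 4)*(d^3 - 2*d^2 - 16*d + 32) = (d - 4)*(d + 4)*(d^2 + 2*d - 8) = (d - 4)*(d - 2)*(d + 4)*(d + 4)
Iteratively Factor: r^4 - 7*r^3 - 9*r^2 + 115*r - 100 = (r + 4)*(r^3 - 11*r^2 + 35*r - 25) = (r - 5)*(r + 4)*(r^2 - 6*r + 5) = (r - 5)*(r - 1)*(r + 4)*(r - 5)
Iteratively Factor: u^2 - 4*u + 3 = (u - 1)*(u - 3)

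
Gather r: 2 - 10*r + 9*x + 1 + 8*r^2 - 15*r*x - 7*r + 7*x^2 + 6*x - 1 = 8*r^2 + r*(-15*x - 17) + 7*x^2 + 15*x + 2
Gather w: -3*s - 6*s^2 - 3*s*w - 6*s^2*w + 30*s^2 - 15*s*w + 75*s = 24*s^2 + 72*s + w*(-6*s^2 - 18*s)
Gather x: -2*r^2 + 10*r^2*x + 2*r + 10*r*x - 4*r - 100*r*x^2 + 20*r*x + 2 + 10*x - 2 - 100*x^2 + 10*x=-2*r^2 - 2*r + x^2*(-100*r - 100) + x*(10*r^2 + 30*r + 20)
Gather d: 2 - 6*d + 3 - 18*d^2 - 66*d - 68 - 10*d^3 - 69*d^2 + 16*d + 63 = -10*d^3 - 87*d^2 - 56*d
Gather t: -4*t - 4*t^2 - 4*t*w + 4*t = -4*t^2 - 4*t*w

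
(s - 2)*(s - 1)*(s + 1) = s^3 - 2*s^2 - s + 2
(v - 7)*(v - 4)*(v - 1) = v^3 - 12*v^2 + 39*v - 28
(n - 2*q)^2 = n^2 - 4*n*q + 4*q^2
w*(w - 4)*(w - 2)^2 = w^4 - 8*w^3 + 20*w^2 - 16*w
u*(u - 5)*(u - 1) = u^3 - 6*u^2 + 5*u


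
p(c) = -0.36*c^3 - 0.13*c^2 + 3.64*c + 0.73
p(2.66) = 2.72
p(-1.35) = -3.54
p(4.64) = -21.14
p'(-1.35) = 2.02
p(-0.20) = -0.00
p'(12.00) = -155.00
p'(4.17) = -16.22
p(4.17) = -12.46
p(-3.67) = 3.42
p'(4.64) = -20.82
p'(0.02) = 3.63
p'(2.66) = -4.69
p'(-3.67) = -9.95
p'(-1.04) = 2.74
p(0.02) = 0.80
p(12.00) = -596.39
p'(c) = -1.08*c^2 - 0.26*c + 3.64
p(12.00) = -596.39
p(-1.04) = -2.79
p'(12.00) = -155.00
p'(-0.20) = 3.65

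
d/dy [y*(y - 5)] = 2*y - 5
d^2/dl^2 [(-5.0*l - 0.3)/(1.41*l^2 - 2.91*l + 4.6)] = (-(2.82*l - 2.91)*(5.0*l + 0.3)*(5.64*l - 5.82) + (42.3*l - 28.254)*(1.41*l^2 - 2.91*l + 4.6))/(1.41*l^2 - 2.91*l + 4.6)^3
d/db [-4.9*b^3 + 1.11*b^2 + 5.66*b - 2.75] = -14.7*b^2 + 2.22*b + 5.66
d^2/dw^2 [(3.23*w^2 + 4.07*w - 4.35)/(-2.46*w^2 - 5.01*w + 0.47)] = (30.3568919999999*w^3 + 135.539604*w^2 + 293.437656*w + 207.835538)/(14.886936*w^6 + 90.955548*w^5 + 176.705982*w^4 + 90.996129*w^3 - 33.760899*w^2 + 3.320127*w - 0.103823)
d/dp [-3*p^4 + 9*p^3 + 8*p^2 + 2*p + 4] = -12*p^3 + 27*p^2 + 16*p + 2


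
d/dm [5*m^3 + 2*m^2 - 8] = m*(15*m + 4)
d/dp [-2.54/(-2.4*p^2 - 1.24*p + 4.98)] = (-12.192*p - 3.1496)/(2.4*p^2 + 1.24*p - 4.98)^2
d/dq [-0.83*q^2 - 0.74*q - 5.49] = -1.66*q - 0.74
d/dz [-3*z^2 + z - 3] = 1 - 6*z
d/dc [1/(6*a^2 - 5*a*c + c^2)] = (5*a - 2*c)/(6*a^2 - 5*a*c + c^2)^2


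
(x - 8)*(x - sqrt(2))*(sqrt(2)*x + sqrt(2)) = sqrt(2)*x^3 - 7*sqrt(2)*x^2 - 2*x^2 - 8*sqrt(2)*x + 14*x + 16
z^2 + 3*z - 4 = (z - 1)*(z + 4)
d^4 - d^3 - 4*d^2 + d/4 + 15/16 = (d - 5/2)*(d - 1/2)*(d + 1/2)*(d + 3/2)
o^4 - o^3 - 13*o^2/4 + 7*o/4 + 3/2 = (o - 2)*(o - 1)*(o + 1/2)*(o + 3/2)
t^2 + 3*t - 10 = (t - 2)*(t + 5)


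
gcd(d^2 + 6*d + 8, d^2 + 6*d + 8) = d^2 + 6*d + 8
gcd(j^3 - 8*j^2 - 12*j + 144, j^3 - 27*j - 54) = j - 6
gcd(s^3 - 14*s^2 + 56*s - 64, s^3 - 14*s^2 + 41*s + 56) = s - 8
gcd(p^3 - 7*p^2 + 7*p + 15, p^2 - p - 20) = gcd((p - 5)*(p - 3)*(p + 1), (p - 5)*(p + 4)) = p - 5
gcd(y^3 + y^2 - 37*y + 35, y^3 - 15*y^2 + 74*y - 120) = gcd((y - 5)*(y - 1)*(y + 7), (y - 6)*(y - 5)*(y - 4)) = y - 5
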